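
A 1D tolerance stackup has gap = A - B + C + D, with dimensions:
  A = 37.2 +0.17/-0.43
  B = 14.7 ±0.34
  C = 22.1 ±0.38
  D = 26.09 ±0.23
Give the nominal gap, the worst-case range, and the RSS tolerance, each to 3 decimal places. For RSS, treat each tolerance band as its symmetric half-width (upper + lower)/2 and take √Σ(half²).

Stack each dimension's contribution:
  +A: nom +37.200 → Σnom=37.200; wc +0.170/-0.430 → slack +0.170/-0.430; half-tol=0.300, Σhalf²=0.090000
  -B: nom -14.700 → Σnom=22.500; wc +0.340/-0.340 → slack +0.510/-0.770; half-tol=0.340, Σhalf²=0.205600
  +C: nom +22.100 → Σnom=44.600; wc +0.380/-0.380 → slack +0.890/-1.150; half-tol=0.380, Σhalf²=0.350000
  +D: nom +26.090 → Σnom=70.690; wc +0.230/-0.230 → slack +1.120/-1.380; half-tol=0.230, Σhalf²=0.402900
Nominal = 70.690. Worst-case = [70.690 - 1.380, 70.690 + 1.120] = [69.310, 71.810]. RSS = √0.402900 = 0.635.

nominal=70.690 wc=[69.310,71.810] rss=0.635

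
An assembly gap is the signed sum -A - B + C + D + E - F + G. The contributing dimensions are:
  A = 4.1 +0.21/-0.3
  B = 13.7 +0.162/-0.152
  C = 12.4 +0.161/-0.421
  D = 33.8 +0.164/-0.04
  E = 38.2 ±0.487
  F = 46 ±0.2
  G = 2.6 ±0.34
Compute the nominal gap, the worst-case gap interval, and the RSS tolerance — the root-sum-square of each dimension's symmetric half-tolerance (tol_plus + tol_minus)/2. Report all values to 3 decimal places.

nominal=23.200 wc=[21.340,25.004] rss=0.760

Stack each dimension's contribution:
  -A: nom -4.100 → Σnom=-4.100; wc +0.300/-0.210 → slack +0.300/-0.210; half-tol=0.255, Σhalf²=0.065025
  -B: nom -13.700 → Σnom=-17.800; wc +0.152/-0.162 → slack +0.452/-0.372; half-tol=0.157, Σhalf²=0.089674
  +C: nom +12.400 → Σnom=-5.400; wc +0.161/-0.421 → slack +0.613/-0.793; half-tol=0.291, Σhalf²=0.174355
  +D: nom +33.800 → Σnom=28.400; wc +0.164/-0.040 → slack +0.777/-0.833; half-tol=0.102, Σhalf²=0.184759
  +E: nom +38.200 → Σnom=66.600; wc +0.487/-0.487 → slack +1.264/-1.320; half-tol=0.487, Σhalf²=0.421928
  -F: nom -46.000 → Σnom=20.600; wc +0.200/-0.200 → slack +1.464/-1.520; half-tol=0.200, Σhalf²=0.461928
  +G: nom +2.600 → Σnom=23.200; wc +0.340/-0.340 → slack +1.804/-1.860; half-tol=0.340, Σhalf²=0.577528
Nominal = 23.200. Worst-case = [23.200 - 1.860, 23.200 + 1.804] = [21.340, 25.004]. RSS = √0.577528 = 0.760.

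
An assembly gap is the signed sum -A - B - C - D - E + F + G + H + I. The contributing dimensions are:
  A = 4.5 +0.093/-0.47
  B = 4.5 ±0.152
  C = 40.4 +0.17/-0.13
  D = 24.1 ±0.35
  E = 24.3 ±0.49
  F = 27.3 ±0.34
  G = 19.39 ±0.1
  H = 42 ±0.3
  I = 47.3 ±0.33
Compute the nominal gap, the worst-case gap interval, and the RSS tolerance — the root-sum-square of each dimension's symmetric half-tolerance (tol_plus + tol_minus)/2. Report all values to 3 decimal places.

Stack each dimension's contribution:
  -A: nom -4.500 → Σnom=-4.500; wc +0.470/-0.093 → slack +0.470/-0.093; half-tol=0.281, Σhalf²=0.079242
  -B: nom -4.500 → Σnom=-9.000; wc +0.152/-0.152 → slack +0.622/-0.245; half-tol=0.152, Σhalf²=0.102346
  -C: nom -40.400 → Σnom=-49.400; wc +0.130/-0.170 → slack +0.752/-0.415; half-tol=0.150, Σhalf²=0.124846
  -D: nom -24.100 → Σnom=-73.500; wc +0.350/-0.350 → slack +1.102/-0.765; half-tol=0.350, Σhalf²=0.247346
  -E: nom -24.300 → Σnom=-97.800; wc +0.490/-0.490 → slack +1.592/-1.255; half-tol=0.490, Σhalf²=0.487446
  +F: nom +27.300 → Σnom=-70.500; wc +0.340/-0.340 → slack +1.932/-1.595; half-tol=0.340, Σhalf²=0.603046
  +G: nom +19.390 → Σnom=-51.110; wc +0.100/-0.100 → slack +2.032/-1.695; half-tol=0.100, Σhalf²=0.613046
  +H: nom +42.000 → Σnom=-9.110; wc +0.300/-0.300 → slack +2.332/-1.995; half-tol=0.300, Σhalf²=0.703046
  +I: nom +47.300 → Σnom=38.190; wc +0.330/-0.330 → slack +2.662/-2.325; half-tol=0.330, Σhalf²=0.811946
Nominal = 38.190. Worst-case = [38.190 - 2.325, 38.190 + 2.662] = [35.865, 40.852]. RSS = √0.811946 = 0.901.

nominal=38.190 wc=[35.865,40.852] rss=0.901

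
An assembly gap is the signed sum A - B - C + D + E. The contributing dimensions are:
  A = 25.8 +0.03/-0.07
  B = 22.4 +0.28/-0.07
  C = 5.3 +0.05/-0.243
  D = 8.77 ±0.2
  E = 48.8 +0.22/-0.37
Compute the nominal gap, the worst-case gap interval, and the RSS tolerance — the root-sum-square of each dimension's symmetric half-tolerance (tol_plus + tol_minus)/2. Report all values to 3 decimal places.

Stack each dimension's contribution:
  +A: nom +25.800 → Σnom=25.800; wc +0.030/-0.070 → slack +0.030/-0.070; half-tol=0.050, Σhalf²=0.002500
  -B: nom -22.400 → Σnom=3.400; wc +0.070/-0.280 → slack +0.100/-0.350; half-tol=0.175, Σhalf²=0.033125
  -C: nom -5.300 → Σnom=-1.900; wc +0.243/-0.050 → slack +0.343/-0.400; half-tol=0.146, Σhalf²=0.054587
  +D: nom +8.770 → Σnom=6.870; wc +0.200/-0.200 → slack +0.543/-0.600; half-tol=0.200, Σhalf²=0.094587
  +E: nom +48.800 → Σnom=55.670; wc +0.220/-0.370 → slack +0.763/-0.970; half-tol=0.295, Σhalf²=0.181612
Nominal = 55.670. Worst-case = [55.670 - 0.970, 55.670 + 0.763] = [54.700, 56.433]. RSS = √0.181612 = 0.426.

nominal=55.670 wc=[54.700,56.433] rss=0.426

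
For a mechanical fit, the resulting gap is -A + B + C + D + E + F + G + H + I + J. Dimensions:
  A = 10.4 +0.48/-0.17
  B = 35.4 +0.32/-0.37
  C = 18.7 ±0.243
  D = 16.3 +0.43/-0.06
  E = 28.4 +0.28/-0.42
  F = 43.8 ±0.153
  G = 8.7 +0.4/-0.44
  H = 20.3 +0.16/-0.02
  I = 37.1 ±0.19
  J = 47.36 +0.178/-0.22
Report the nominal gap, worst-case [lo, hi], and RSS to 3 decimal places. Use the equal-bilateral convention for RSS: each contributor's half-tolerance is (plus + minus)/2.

nominal=245.660 wc=[243.064,248.184] rss=0.866

Stack each dimension's contribution:
  -A: nom -10.400 → Σnom=-10.400; wc +0.170/-0.480 → slack +0.170/-0.480; half-tol=0.325, Σhalf²=0.105625
  +B: nom +35.400 → Σnom=25.000; wc +0.320/-0.370 → slack +0.490/-0.850; half-tol=0.345, Σhalf²=0.224650
  +C: nom +18.700 → Σnom=43.700; wc +0.243/-0.243 → slack +0.733/-1.093; half-tol=0.243, Σhalf²=0.283699
  +D: nom +16.300 → Σnom=60.000; wc +0.430/-0.060 → slack +1.163/-1.153; half-tol=0.245, Σhalf²=0.343724
  +E: nom +28.400 → Σnom=88.400; wc +0.280/-0.420 → slack +1.443/-1.573; half-tol=0.350, Σhalf²=0.466224
  +F: nom +43.800 → Σnom=132.200; wc +0.153/-0.153 → slack +1.596/-1.726; half-tol=0.153, Σhalf²=0.489633
  +G: nom +8.700 → Σnom=140.900; wc +0.400/-0.440 → slack +1.996/-2.166; half-tol=0.420, Σhalf²=0.666033
  +H: nom +20.300 → Σnom=161.200; wc +0.160/-0.020 → slack +2.156/-2.186; half-tol=0.090, Σhalf²=0.674133
  +I: nom +37.100 → Σnom=198.300; wc +0.190/-0.190 → slack +2.346/-2.376; half-tol=0.190, Σhalf²=0.710233
  +J: nom +47.360 → Σnom=245.660; wc +0.178/-0.220 → slack +2.524/-2.596; half-tol=0.199, Σhalf²=0.749834
Nominal = 245.660. Worst-case = [245.660 - 2.596, 245.660 + 2.524] = [243.064, 248.184]. RSS = √0.749834 = 0.866.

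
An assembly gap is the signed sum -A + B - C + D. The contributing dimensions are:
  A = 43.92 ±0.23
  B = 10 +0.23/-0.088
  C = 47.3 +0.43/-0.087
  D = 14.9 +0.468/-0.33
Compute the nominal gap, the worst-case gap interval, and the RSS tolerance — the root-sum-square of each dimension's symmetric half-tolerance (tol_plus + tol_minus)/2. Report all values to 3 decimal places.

Stack each dimension's contribution:
  -A: nom -43.920 → Σnom=-43.920; wc +0.230/-0.230 → slack +0.230/-0.230; half-tol=0.230, Σhalf²=0.052900
  +B: nom +10.000 → Σnom=-33.920; wc +0.230/-0.088 → slack +0.460/-0.318; half-tol=0.159, Σhalf²=0.078181
  -C: nom -47.300 → Σnom=-81.220; wc +0.087/-0.430 → slack +0.547/-0.748; half-tol=0.259, Σhalf²=0.145003
  +D: nom +14.900 → Σnom=-66.320; wc +0.468/-0.330 → slack +1.015/-1.078; half-tol=0.399, Σhalf²=0.304204
Nominal = -66.320. Worst-case = [-66.320 - 1.078, -66.320 + 1.015] = [-67.398, -65.305]. RSS = √0.304204 = 0.552.

nominal=-66.320 wc=[-67.398,-65.305] rss=0.552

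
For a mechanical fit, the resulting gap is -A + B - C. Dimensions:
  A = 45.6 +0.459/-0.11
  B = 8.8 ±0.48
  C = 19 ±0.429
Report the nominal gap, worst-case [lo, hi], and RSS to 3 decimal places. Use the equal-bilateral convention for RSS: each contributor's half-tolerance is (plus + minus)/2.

nominal=-55.800 wc=[-57.168,-54.781] rss=0.704

Stack each dimension's contribution:
  -A: nom -45.600 → Σnom=-45.600; wc +0.110/-0.459 → slack +0.110/-0.459; half-tol=0.285, Σhalf²=0.080940
  +B: nom +8.800 → Σnom=-36.800; wc +0.480/-0.480 → slack +0.590/-0.939; half-tol=0.480, Σhalf²=0.311340
  -C: nom -19.000 → Σnom=-55.800; wc +0.429/-0.429 → slack +1.019/-1.368; half-tol=0.429, Σhalf²=0.495381
Nominal = -55.800. Worst-case = [-55.800 - 1.368, -55.800 + 1.019] = [-57.168, -54.781]. RSS = √0.495381 = 0.704.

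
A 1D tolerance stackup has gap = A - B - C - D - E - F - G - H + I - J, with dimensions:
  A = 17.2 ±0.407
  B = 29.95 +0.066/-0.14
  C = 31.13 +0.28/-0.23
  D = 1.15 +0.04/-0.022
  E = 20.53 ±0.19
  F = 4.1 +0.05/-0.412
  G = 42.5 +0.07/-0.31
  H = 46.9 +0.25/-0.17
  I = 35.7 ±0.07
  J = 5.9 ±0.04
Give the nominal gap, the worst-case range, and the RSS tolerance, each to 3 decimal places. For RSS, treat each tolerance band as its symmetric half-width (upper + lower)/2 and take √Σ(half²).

Stack each dimension's contribution:
  +A: nom +17.200 → Σnom=17.200; wc +0.407/-0.407 → slack +0.407/-0.407; half-tol=0.407, Σhalf²=0.165649
  -B: nom -29.950 → Σnom=-12.750; wc +0.140/-0.066 → slack +0.547/-0.473; half-tol=0.103, Σhalf²=0.176258
  -C: nom -31.130 → Σnom=-43.880; wc +0.230/-0.280 → slack +0.777/-0.753; half-tol=0.255, Σhalf²=0.241283
  -D: nom -1.150 → Σnom=-45.030; wc +0.022/-0.040 → slack +0.799/-0.793; half-tol=0.031, Σhalf²=0.242244
  -E: nom -20.530 → Σnom=-65.560; wc +0.190/-0.190 → slack +0.989/-0.983; half-tol=0.190, Σhalf²=0.278344
  -F: nom -4.100 → Σnom=-69.660; wc +0.412/-0.050 → slack +1.401/-1.033; half-tol=0.231, Σhalf²=0.331705
  -G: nom -42.500 → Σnom=-112.160; wc +0.310/-0.070 → slack +1.711/-1.103; half-tol=0.190, Σhalf²=0.367805
  -H: nom -46.900 → Σnom=-159.060; wc +0.170/-0.250 → slack +1.881/-1.353; half-tol=0.210, Σhalf²=0.411905
  +I: nom +35.700 → Σnom=-123.360; wc +0.070/-0.070 → slack +1.951/-1.423; half-tol=0.070, Σhalf²=0.416805
  -J: nom -5.900 → Σnom=-129.260; wc +0.040/-0.040 → slack +1.991/-1.463; half-tol=0.040, Σhalf²=0.418405
Nominal = -129.260. Worst-case = [-129.260 - 1.463, -129.260 + 1.991] = [-130.723, -127.269]. RSS = √0.418405 = 0.647.

nominal=-129.260 wc=[-130.723,-127.269] rss=0.647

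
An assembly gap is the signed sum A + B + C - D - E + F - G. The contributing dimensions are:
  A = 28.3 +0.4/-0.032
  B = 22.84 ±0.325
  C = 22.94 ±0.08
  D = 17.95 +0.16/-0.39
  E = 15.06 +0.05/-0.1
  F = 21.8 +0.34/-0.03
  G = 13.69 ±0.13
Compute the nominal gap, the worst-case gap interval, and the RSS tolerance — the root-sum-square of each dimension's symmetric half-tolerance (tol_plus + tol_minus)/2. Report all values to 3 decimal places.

Stack each dimension's contribution:
  +A: nom +28.300 → Σnom=28.300; wc +0.400/-0.032 → slack +0.400/-0.032; half-tol=0.216, Σhalf²=0.046656
  +B: nom +22.840 → Σnom=51.140; wc +0.325/-0.325 → slack +0.725/-0.357; half-tol=0.325, Σhalf²=0.152281
  +C: nom +22.940 → Σnom=74.080; wc +0.080/-0.080 → slack +0.805/-0.437; half-tol=0.080, Σhalf²=0.158681
  -D: nom -17.950 → Σnom=56.130; wc +0.390/-0.160 → slack +1.195/-0.597; half-tol=0.275, Σhalf²=0.234306
  -E: nom -15.060 → Σnom=41.070; wc +0.100/-0.050 → slack +1.295/-0.647; half-tol=0.075, Σhalf²=0.239931
  +F: nom +21.800 → Σnom=62.870; wc +0.340/-0.030 → slack +1.635/-0.677; half-tol=0.185, Σhalf²=0.274156
  -G: nom -13.690 → Σnom=49.180; wc +0.130/-0.130 → slack +1.765/-0.807; half-tol=0.130, Σhalf²=0.291056
Nominal = 49.180. Worst-case = [49.180 - 0.807, 49.180 + 1.765] = [48.373, 50.945]. RSS = √0.291056 = 0.539.

nominal=49.180 wc=[48.373,50.945] rss=0.539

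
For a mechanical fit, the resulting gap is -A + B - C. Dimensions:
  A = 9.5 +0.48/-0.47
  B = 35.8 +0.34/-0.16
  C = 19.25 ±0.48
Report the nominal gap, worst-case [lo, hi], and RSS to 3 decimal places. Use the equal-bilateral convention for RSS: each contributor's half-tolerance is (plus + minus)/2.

nominal=7.050 wc=[5.930,8.340] rss=0.720

Stack each dimension's contribution:
  -A: nom -9.500 → Σnom=-9.500; wc +0.470/-0.480 → slack +0.470/-0.480; half-tol=0.475, Σhalf²=0.225625
  +B: nom +35.800 → Σnom=26.300; wc +0.340/-0.160 → slack +0.810/-0.640; half-tol=0.250, Σhalf²=0.288125
  -C: nom -19.250 → Σnom=7.050; wc +0.480/-0.480 → slack +1.290/-1.120; half-tol=0.480, Σhalf²=0.518525
Nominal = 7.050. Worst-case = [7.050 - 1.120, 7.050 + 1.290] = [5.930, 8.340]. RSS = √0.518525 = 0.720.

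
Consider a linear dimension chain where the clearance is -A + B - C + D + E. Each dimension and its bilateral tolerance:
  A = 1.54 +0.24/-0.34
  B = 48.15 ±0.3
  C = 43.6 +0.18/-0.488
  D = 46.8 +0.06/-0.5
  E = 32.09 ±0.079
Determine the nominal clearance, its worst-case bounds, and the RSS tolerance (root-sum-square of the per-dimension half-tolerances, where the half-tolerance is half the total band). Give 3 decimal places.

nominal=81.900 wc=[80.601,83.167] rss=0.609

Stack each dimension's contribution:
  -A: nom -1.540 → Σnom=-1.540; wc +0.340/-0.240 → slack +0.340/-0.240; half-tol=0.290, Σhalf²=0.084100
  +B: nom +48.150 → Σnom=46.610; wc +0.300/-0.300 → slack +0.640/-0.540; half-tol=0.300, Σhalf²=0.174100
  -C: nom -43.600 → Σnom=3.010; wc +0.488/-0.180 → slack +1.128/-0.720; half-tol=0.334, Σhalf²=0.285656
  +D: nom +46.800 → Σnom=49.810; wc +0.060/-0.500 → slack +1.188/-1.220; half-tol=0.280, Σhalf²=0.364056
  +E: nom +32.090 → Σnom=81.900; wc +0.079/-0.079 → slack +1.267/-1.299; half-tol=0.079, Σhalf²=0.370297
Nominal = 81.900. Worst-case = [81.900 - 1.299, 81.900 + 1.267] = [80.601, 83.167]. RSS = √0.370297 = 0.609.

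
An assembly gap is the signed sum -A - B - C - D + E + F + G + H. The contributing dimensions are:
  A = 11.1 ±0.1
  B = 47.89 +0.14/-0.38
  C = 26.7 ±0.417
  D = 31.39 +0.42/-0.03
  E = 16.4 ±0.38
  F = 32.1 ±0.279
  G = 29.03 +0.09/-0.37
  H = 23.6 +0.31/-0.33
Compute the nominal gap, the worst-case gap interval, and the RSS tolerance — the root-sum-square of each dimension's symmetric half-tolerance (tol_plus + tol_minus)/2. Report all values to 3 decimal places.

Stack each dimension's contribution:
  -A: nom -11.100 → Σnom=-11.100; wc +0.100/-0.100 → slack +0.100/-0.100; half-tol=0.100, Σhalf²=0.010000
  -B: nom -47.890 → Σnom=-58.990; wc +0.380/-0.140 → slack +0.480/-0.240; half-tol=0.260, Σhalf²=0.077600
  -C: nom -26.700 → Σnom=-85.690; wc +0.417/-0.417 → slack +0.897/-0.657; half-tol=0.417, Σhalf²=0.251489
  -D: nom -31.390 → Σnom=-117.080; wc +0.030/-0.420 → slack +0.927/-1.077; half-tol=0.225, Σhalf²=0.302114
  +E: nom +16.400 → Σnom=-100.680; wc +0.380/-0.380 → slack +1.307/-1.457; half-tol=0.380, Σhalf²=0.446514
  +F: nom +32.100 → Σnom=-68.580; wc +0.279/-0.279 → slack +1.586/-1.736; half-tol=0.279, Σhalf²=0.524355
  +G: nom +29.030 → Σnom=-39.550; wc +0.090/-0.370 → slack +1.676/-2.106; half-tol=0.230, Σhalf²=0.577255
  +H: nom +23.600 → Σnom=-15.950; wc +0.310/-0.330 → slack +1.986/-2.436; half-tol=0.320, Σhalf²=0.679655
Nominal = -15.950. Worst-case = [-15.950 - 2.436, -15.950 + 1.986] = [-18.386, -13.964]. RSS = √0.679655 = 0.824.

nominal=-15.950 wc=[-18.386,-13.964] rss=0.824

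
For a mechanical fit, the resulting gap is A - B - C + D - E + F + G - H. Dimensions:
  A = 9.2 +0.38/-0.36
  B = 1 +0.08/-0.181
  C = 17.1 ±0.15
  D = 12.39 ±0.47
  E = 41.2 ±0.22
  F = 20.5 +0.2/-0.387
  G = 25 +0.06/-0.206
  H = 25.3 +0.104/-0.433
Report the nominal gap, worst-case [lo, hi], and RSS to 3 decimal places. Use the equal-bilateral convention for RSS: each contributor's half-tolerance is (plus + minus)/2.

nominal=-17.510 wc=[-19.487,-15.416] rss=0.788

Stack each dimension's contribution:
  +A: nom +9.200 → Σnom=9.200; wc +0.380/-0.360 → slack +0.380/-0.360; half-tol=0.370, Σhalf²=0.136900
  -B: nom -1.000 → Σnom=8.200; wc +0.181/-0.080 → slack +0.561/-0.440; half-tol=0.131, Σhalf²=0.153930
  -C: nom -17.100 → Σnom=-8.900; wc +0.150/-0.150 → slack +0.711/-0.590; half-tol=0.150, Σhalf²=0.176430
  +D: nom +12.390 → Σnom=3.490; wc +0.470/-0.470 → slack +1.181/-1.060; half-tol=0.470, Σhalf²=0.397330
  -E: nom -41.200 → Σnom=-37.710; wc +0.220/-0.220 → slack +1.401/-1.280; half-tol=0.220, Σhalf²=0.445730
  +F: nom +20.500 → Σnom=-17.210; wc +0.200/-0.387 → slack +1.601/-1.667; half-tol=0.293, Σhalf²=0.531872
  +G: nom +25.000 → Σnom=7.790; wc +0.060/-0.206 → slack +1.661/-1.873; half-tol=0.133, Σhalf²=0.549561
  -H: nom -25.300 → Σnom=-17.510; wc +0.433/-0.104 → slack +2.094/-1.977; half-tol=0.269, Σhalf²=0.621654
Nominal = -17.510. Worst-case = [-17.510 - 1.977, -17.510 + 2.094] = [-19.487, -15.416]. RSS = √0.621654 = 0.788.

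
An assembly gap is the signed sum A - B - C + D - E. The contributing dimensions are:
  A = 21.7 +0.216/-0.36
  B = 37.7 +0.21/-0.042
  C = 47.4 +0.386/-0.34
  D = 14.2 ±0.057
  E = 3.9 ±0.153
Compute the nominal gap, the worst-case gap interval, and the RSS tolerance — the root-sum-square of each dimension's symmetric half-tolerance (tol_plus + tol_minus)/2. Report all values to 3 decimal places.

nominal=-53.100 wc=[-54.266,-52.292] rss=0.507

Stack each dimension's contribution:
  +A: nom +21.700 → Σnom=21.700; wc +0.216/-0.360 → slack +0.216/-0.360; half-tol=0.288, Σhalf²=0.082944
  -B: nom -37.700 → Σnom=-16.000; wc +0.042/-0.210 → slack +0.258/-0.570; half-tol=0.126, Σhalf²=0.098820
  -C: nom -47.400 → Σnom=-63.400; wc +0.340/-0.386 → slack +0.598/-0.956; half-tol=0.363, Σhalf²=0.230589
  +D: nom +14.200 → Σnom=-49.200; wc +0.057/-0.057 → slack +0.655/-1.013; half-tol=0.057, Σhalf²=0.233838
  -E: nom -3.900 → Σnom=-53.100; wc +0.153/-0.153 → slack +0.808/-1.166; half-tol=0.153, Σhalf²=0.257247
Nominal = -53.100. Worst-case = [-53.100 - 1.166, -53.100 + 0.808] = [-54.266, -52.292]. RSS = √0.257247 = 0.507.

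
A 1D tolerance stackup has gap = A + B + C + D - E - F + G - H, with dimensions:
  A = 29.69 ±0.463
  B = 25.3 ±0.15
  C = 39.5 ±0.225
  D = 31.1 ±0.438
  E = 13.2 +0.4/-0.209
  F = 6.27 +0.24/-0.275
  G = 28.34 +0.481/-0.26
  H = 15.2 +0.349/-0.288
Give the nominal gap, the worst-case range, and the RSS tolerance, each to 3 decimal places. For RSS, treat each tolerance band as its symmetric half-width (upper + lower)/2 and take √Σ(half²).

Stack each dimension's contribution:
  +A: nom +29.690 → Σnom=29.690; wc +0.463/-0.463 → slack +0.463/-0.463; half-tol=0.463, Σhalf²=0.214369
  +B: nom +25.300 → Σnom=54.990; wc +0.150/-0.150 → slack +0.613/-0.613; half-tol=0.150, Σhalf²=0.236869
  +C: nom +39.500 → Σnom=94.490; wc +0.225/-0.225 → slack +0.838/-0.838; half-tol=0.225, Σhalf²=0.287494
  +D: nom +31.100 → Σnom=125.590; wc +0.438/-0.438 → slack +1.276/-1.276; half-tol=0.438, Σhalf²=0.479338
  -E: nom -13.200 → Σnom=112.390; wc +0.209/-0.400 → slack +1.485/-1.676; half-tol=0.304, Σhalf²=0.572058
  -F: nom -6.270 → Σnom=106.120; wc +0.275/-0.240 → slack +1.760/-1.916; half-tol=0.258, Σhalf²=0.638365
  +G: nom +28.340 → Σnom=134.460; wc +0.481/-0.260 → slack +2.241/-2.176; half-tol=0.370, Σhalf²=0.775635
  -H: nom -15.200 → Σnom=119.260; wc +0.288/-0.349 → slack +2.529/-2.525; half-tol=0.319, Σhalf²=0.877077
Nominal = 119.260. Worst-case = [119.260 - 2.525, 119.260 + 2.529] = [116.735, 121.789]. RSS = √0.877077 = 0.937.

nominal=119.260 wc=[116.735,121.789] rss=0.937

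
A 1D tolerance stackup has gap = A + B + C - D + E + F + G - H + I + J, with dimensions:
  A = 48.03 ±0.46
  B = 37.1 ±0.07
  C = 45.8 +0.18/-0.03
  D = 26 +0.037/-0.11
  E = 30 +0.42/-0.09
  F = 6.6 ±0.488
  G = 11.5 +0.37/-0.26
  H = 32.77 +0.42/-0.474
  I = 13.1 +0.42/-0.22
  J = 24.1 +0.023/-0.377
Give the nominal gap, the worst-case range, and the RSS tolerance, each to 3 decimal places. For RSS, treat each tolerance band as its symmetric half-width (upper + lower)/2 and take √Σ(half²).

Stack each dimension's contribution:
  +A: nom +48.030 → Σnom=48.030; wc +0.460/-0.460 → slack +0.460/-0.460; half-tol=0.460, Σhalf²=0.211600
  +B: nom +37.100 → Σnom=85.130; wc +0.070/-0.070 → slack +0.530/-0.530; half-tol=0.070, Σhalf²=0.216500
  +C: nom +45.800 → Σnom=130.930; wc +0.180/-0.030 → slack +0.710/-0.560; half-tol=0.105, Σhalf²=0.227525
  -D: nom -26.000 → Σnom=104.930; wc +0.110/-0.037 → slack +0.820/-0.597; half-tol=0.073, Σhalf²=0.232927
  +E: nom +30.000 → Σnom=134.930; wc +0.420/-0.090 → slack +1.240/-0.687; half-tol=0.255, Σhalf²=0.297952
  +F: nom +6.600 → Σnom=141.530; wc +0.488/-0.488 → slack +1.728/-1.175; half-tol=0.488, Σhalf²=0.536096
  +G: nom +11.500 → Σnom=153.030; wc +0.370/-0.260 → slack +2.098/-1.435; half-tol=0.315, Σhalf²=0.635321
  -H: nom -32.770 → Σnom=120.260; wc +0.474/-0.420 → slack +2.572/-1.855; half-tol=0.447, Σhalf²=0.835130
  +I: nom +13.100 → Σnom=133.360; wc +0.420/-0.220 → slack +2.992/-2.075; half-tol=0.320, Σhalf²=0.937530
  +J: nom +24.100 → Σnom=157.460; wc +0.023/-0.377 → slack +3.015/-2.452; half-tol=0.200, Σhalf²=0.977530
Nominal = 157.460. Worst-case = [157.460 - 2.452, 157.460 + 3.015] = [155.008, 160.475]. RSS = √0.977530 = 0.989.

nominal=157.460 wc=[155.008,160.475] rss=0.989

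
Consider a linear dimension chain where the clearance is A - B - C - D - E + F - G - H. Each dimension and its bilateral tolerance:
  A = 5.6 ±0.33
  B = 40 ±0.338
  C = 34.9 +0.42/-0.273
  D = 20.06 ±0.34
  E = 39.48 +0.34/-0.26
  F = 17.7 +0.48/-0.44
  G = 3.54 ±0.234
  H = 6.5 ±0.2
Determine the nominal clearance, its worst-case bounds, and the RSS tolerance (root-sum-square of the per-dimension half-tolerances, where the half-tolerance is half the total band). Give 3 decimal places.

nominal=-121.180 wc=[-123.822,-118.725] rss=0.925

Stack each dimension's contribution:
  +A: nom +5.600 → Σnom=5.600; wc +0.330/-0.330 → slack +0.330/-0.330; half-tol=0.330, Σhalf²=0.108900
  -B: nom -40.000 → Σnom=-34.400; wc +0.338/-0.338 → slack +0.668/-0.668; half-tol=0.338, Σhalf²=0.223144
  -C: nom -34.900 → Σnom=-69.300; wc +0.273/-0.420 → slack +0.941/-1.088; half-tol=0.347, Σhalf²=0.343206
  -D: nom -20.060 → Σnom=-89.360; wc +0.340/-0.340 → slack +1.281/-1.428; half-tol=0.340, Σhalf²=0.458806
  -E: nom -39.480 → Σnom=-128.840; wc +0.260/-0.340 → slack +1.541/-1.768; half-tol=0.300, Σhalf²=0.548806
  +F: nom +17.700 → Σnom=-111.140; wc +0.480/-0.440 → slack +2.021/-2.208; half-tol=0.460, Σhalf²=0.760406
  -G: nom -3.540 → Σnom=-114.680; wc +0.234/-0.234 → slack +2.255/-2.442; half-tol=0.234, Σhalf²=0.815162
  -H: nom -6.500 → Σnom=-121.180; wc +0.200/-0.200 → slack +2.455/-2.642; half-tol=0.200, Σhalf²=0.855162
Nominal = -121.180. Worst-case = [-121.180 - 2.642, -121.180 + 2.455] = [-123.822, -118.725]. RSS = √0.855162 = 0.925.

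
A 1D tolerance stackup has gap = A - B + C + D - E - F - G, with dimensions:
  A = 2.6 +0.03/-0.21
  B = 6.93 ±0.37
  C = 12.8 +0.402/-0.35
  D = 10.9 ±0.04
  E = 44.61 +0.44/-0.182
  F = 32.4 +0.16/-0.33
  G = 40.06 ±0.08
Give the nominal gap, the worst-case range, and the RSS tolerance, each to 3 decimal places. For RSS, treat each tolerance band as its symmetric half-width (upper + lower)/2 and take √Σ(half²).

nominal=-97.700 wc=[-99.350,-96.266] rss=0.676

Stack each dimension's contribution:
  +A: nom +2.600 → Σnom=2.600; wc +0.030/-0.210 → slack +0.030/-0.210; half-tol=0.120, Σhalf²=0.014400
  -B: nom -6.930 → Σnom=-4.330; wc +0.370/-0.370 → slack +0.400/-0.580; half-tol=0.370, Σhalf²=0.151300
  +C: nom +12.800 → Σnom=8.470; wc +0.402/-0.350 → slack +0.802/-0.930; half-tol=0.376, Σhalf²=0.292676
  +D: nom +10.900 → Σnom=19.370; wc +0.040/-0.040 → slack +0.842/-0.970; half-tol=0.040, Σhalf²=0.294276
  -E: nom -44.610 → Σnom=-25.240; wc +0.182/-0.440 → slack +1.024/-1.410; half-tol=0.311, Σhalf²=0.390997
  -F: nom -32.400 → Σnom=-57.640; wc +0.330/-0.160 → slack +1.354/-1.570; half-tol=0.245, Σhalf²=0.451022
  -G: nom -40.060 → Σnom=-97.700; wc +0.080/-0.080 → slack +1.434/-1.650; half-tol=0.080, Σhalf²=0.457422
Nominal = -97.700. Worst-case = [-97.700 - 1.650, -97.700 + 1.434] = [-99.350, -96.266]. RSS = √0.457422 = 0.676.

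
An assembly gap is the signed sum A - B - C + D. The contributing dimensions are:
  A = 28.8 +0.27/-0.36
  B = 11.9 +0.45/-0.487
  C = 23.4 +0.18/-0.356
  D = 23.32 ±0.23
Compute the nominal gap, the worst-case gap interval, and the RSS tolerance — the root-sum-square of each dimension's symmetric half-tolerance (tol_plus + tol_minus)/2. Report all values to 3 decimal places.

Stack each dimension's contribution:
  +A: nom +28.800 → Σnom=28.800; wc +0.270/-0.360 → slack +0.270/-0.360; half-tol=0.315, Σhalf²=0.099225
  -B: nom -11.900 → Σnom=16.900; wc +0.487/-0.450 → slack +0.757/-0.810; half-tol=0.469, Σhalf²=0.318717
  -C: nom -23.400 → Σnom=-6.500; wc +0.356/-0.180 → slack +1.113/-0.990; half-tol=0.268, Σhalf²=0.390541
  +D: nom +23.320 → Σnom=16.820; wc +0.230/-0.230 → slack +1.343/-1.220; half-tol=0.230, Σhalf²=0.443441
Nominal = 16.820. Worst-case = [16.820 - 1.220, 16.820 + 1.343] = [15.600, 18.163]. RSS = √0.443441 = 0.666.

nominal=16.820 wc=[15.600,18.163] rss=0.666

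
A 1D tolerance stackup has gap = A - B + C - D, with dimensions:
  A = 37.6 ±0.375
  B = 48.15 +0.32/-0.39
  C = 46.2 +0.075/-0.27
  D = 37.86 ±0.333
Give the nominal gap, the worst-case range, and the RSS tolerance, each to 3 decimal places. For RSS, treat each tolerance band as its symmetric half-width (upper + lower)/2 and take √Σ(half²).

Stack each dimension's contribution:
  +A: nom +37.600 → Σnom=37.600; wc +0.375/-0.375 → slack +0.375/-0.375; half-tol=0.375, Σhalf²=0.140625
  -B: nom -48.150 → Σnom=-10.550; wc +0.390/-0.320 → slack +0.765/-0.695; half-tol=0.355, Σhalf²=0.266650
  +C: nom +46.200 → Σnom=35.650; wc +0.075/-0.270 → slack +0.840/-0.965; half-tol=0.173, Σhalf²=0.296406
  -D: nom -37.860 → Σnom=-2.210; wc +0.333/-0.333 → slack +1.173/-1.298; half-tol=0.333, Σhalf²=0.407295
Nominal = -2.210. Worst-case = [-2.210 - 1.298, -2.210 + 1.173] = [-3.508, -1.037]. RSS = √0.407295 = 0.638.

nominal=-2.210 wc=[-3.508,-1.037] rss=0.638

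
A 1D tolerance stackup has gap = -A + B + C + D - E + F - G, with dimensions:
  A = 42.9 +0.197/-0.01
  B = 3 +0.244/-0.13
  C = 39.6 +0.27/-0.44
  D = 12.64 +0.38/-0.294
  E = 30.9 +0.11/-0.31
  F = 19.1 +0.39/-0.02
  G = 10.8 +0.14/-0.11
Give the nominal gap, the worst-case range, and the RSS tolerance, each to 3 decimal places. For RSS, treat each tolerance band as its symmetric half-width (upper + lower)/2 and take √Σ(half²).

Stack each dimension's contribution:
  -A: nom -42.900 → Σnom=-42.900; wc +0.010/-0.197 → slack +0.010/-0.197; half-tol=0.104, Σhalf²=0.010712
  +B: nom +3.000 → Σnom=-39.900; wc +0.244/-0.130 → slack +0.254/-0.327; half-tol=0.187, Σhalf²=0.045681
  +C: nom +39.600 → Σnom=-0.300; wc +0.270/-0.440 → slack +0.524/-0.767; half-tol=0.355, Σhalf²=0.171706
  +D: nom +12.640 → Σnom=12.340; wc +0.380/-0.294 → slack +0.904/-1.061; half-tol=0.337, Σhalf²=0.285275
  -E: nom -30.900 → Σnom=-18.560; wc +0.310/-0.110 → slack +1.214/-1.171; half-tol=0.210, Σhalf²=0.329375
  +F: nom +19.100 → Σnom=0.540; wc +0.390/-0.020 → slack +1.604/-1.191; half-tol=0.205, Σhalf²=0.371400
  -G: nom -10.800 → Σnom=-10.260; wc +0.110/-0.140 → slack +1.714/-1.331; half-tol=0.125, Σhalf²=0.387025
Nominal = -10.260. Worst-case = [-10.260 - 1.331, -10.260 + 1.714] = [-11.591, -8.546]. RSS = √0.387025 = 0.622.

nominal=-10.260 wc=[-11.591,-8.546] rss=0.622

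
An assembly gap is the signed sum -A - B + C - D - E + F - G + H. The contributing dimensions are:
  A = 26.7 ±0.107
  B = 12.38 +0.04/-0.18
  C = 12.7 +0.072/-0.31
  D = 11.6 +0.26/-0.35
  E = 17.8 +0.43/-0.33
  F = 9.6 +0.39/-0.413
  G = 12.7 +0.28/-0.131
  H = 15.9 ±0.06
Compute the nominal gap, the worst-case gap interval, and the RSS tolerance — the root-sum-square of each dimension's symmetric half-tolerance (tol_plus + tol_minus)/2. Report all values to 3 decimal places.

nominal=-42.980 wc=[-44.880,-41.360] rss=0.710

Stack each dimension's contribution:
  -A: nom -26.700 → Σnom=-26.700; wc +0.107/-0.107 → slack +0.107/-0.107; half-tol=0.107, Σhalf²=0.011449
  -B: nom -12.380 → Σnom=-39.080; wc +0.180/-0.040 → slack +0.287/-0.147; half-tol=0.110, Σhalf²=0.023549
  +C: nom +12.700 → Σnom=-26.380; wc +0.072/-0.310 → slack +0.359/-0.457; half-tol=0.191, Σhalf²=0.060030
  -D: nom -11.600 → Σnom=-37.980; wc +0.350/-0.260 → slack +0.709/-0.717; half-tol=0.305, Σhalf²=0.153055
  -E: nom -17.800 → Σnom=-55.780; wc +0.330/-0.430 → slack +1.039/-1.147; half-tol=0.380, Σhalf²=0.297455
  +F: nom +9.600 → Σnom=-46.180; wc +0.390/-0.413 → slack +1.429/-1.560; half-tol=0.401, Σhalf²=0.458657
  -G: nom -12.700 → Σnom=-58.880; wc +0.131/-0.280 → slack +1.560/-1.840; half-tol=0.206, Σhalf²=0.500888
  +H: nom +15.900 → Σnom=-42.980; wc +0.060/-0.060 → slack +1.620/-1.900; half-tol=0.060, Σhalf²=0.504488
Nominal = -42.980. Worst-case = [-42.980 - 1.900, -42.980 + 1.620] = [-44.880, -41.360]. RSS = √0.504488 = 0.710.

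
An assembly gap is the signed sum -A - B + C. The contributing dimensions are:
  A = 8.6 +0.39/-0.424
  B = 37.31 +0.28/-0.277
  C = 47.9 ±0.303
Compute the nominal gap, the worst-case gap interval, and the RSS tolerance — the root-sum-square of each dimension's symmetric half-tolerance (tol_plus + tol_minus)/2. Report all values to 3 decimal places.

Stack each dimension's contribution:
  -A: nom -8.600 → Σnom=-8.600; wc +0.424/-0.390 → slack +0.424/-0.390; half-tol=0.407, Σhalf²=0.165649
  -B: nom -37.310 → Σnom=-45.910; wc +0.277/-0.280 → slack +0.701/-0.670; half-tol=0.279, Σhalf²=0.243211
  +C: nom +47.900 → Σnom=1.990; wc +0.303/-0.303 → slack +1.004/-0.973; half-tol=0.303, Σhalf²=0.335020
Nominal = 1.990. Worst-case = [1.990 - 0.973, 1.990 + 1.004] = [1.017, 2.994]. RSS = √0.335020 = 0.579.

nominal=1.990 wc=[1.017,2.994] rss=0.579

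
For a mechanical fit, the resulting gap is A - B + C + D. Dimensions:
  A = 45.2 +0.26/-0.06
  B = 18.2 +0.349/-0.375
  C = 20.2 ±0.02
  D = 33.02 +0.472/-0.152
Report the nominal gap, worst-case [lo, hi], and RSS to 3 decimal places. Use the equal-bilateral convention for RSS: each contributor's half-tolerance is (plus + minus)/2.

nominal=80.220 wc=[79.639,81.347] rss=0.504

Stack each dimension's contribution:
  +A: nom +45.200 → Σnom=45.200; wc +0.260/-0.060 → slack +0.260/-0.060; half-tol=0.160, Σhalf²=0.025600
  -B: nom -18.200 → Σnom=27.000; wc +0.375/-0.349 → slack +0.635/-0.409; half-tol=0.362, Σhalf²=0.156644
  +C: nom +20.200 → Σnom=47.200; wc +0.020/-0.020 → slack +0.655/-0.429; half-tol=0.020, Σhalf²=0.157044
  +D: nom +33.020 → Σnom=80.220; wc +0.472/-0.152 → slack +1.127/-0.581; half-tol=0.312, Σhalf²=0.254388
Nominal = 80.220. Worst-case = [80.220 - 0.581, 80.220 + 1.127] = [79.639, 81.347]. RSS = √0.254388 = 0.504.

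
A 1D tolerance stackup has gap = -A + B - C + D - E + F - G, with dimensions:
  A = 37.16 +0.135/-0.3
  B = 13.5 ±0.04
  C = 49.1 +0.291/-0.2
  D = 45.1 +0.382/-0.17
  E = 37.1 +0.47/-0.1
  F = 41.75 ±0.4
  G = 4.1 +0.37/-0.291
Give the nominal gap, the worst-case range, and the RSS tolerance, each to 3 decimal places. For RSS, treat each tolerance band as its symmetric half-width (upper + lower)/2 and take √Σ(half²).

nominal=-27.110 wc=[-28.986,-25.397] rss=0.732

Stack each dimension's contribution:
  -A: nom -37.160 → Σnom=-37.160; wc +0.300/-0.135 → slack +0.300/-0.135; half-tol=0.217, Σhalf²=0.047306
  +B: nom +13.500 → Σnom=-23.660; wc +0.040/-0.040 → slack +0.340/-0.175; half-tol=0.040, Σhalf²=0.048906
  -C: nom -49.100 → Σnom=-72.760; wc +0.200/-0.291 → slack +0.540/-0.466; half-tol=0.245, Σhalf²=0.109176
  +D: nom +45.100 → Σnom=-27.660; wc +0.382/-0.170 → slack +0.922/-0.636; half-tol=0.276, Σhalf²=0.185353
  -E: nom -37.100 → Σnom=-64.760; wc +0.100/-0.470 → slack +1.022/-1.106; half-tol=0.285, Σhalf²=0.266578
  +F: nom +41.750 → Σnom=-23.010; wc +0.400/-0.400 → slack +1.422/-1.506; half-tol=0.400, Σhalf²=0.426578
  -G: nom -4.100 → Σnom=-27.110; wc +0.291/-0.370 → slack +1.713/-1.876; half-tol=0.331, Σhalf²=0.535808
Nominal = -27.110. Worst-case = [-27.110 - 1.876, -27.110 + 1.713] = [-28.986, -25.397]. RSS = √0.535808 = 0.732.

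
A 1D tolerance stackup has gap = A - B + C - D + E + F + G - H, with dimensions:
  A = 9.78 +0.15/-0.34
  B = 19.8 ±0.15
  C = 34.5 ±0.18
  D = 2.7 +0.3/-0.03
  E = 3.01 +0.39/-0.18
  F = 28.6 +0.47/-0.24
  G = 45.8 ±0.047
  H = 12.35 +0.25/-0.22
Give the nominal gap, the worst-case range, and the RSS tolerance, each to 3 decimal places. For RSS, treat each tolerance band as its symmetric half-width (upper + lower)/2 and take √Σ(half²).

Stack each dimension's contribution:
  +A: nom +9.780 → Σnom=9.780; wc +0.150/-0.340 → slack +0.150/-0.340; half-tol=0.245, Σhalf²=0.060025
  -B: nom -19.800 → Σnom=-10.020; wc +0.150/-0.150 → slack +0.300/-0.490; half-tol=0.150, Σhalf²=0.082525
  +C: nom +34.500 → Σnom=24.480; wc +0.180/-0.180 → slack +0.480/-0.670; half-tol=0.180, Σhalf²=0.114925
  -D: nom -2.700 → Σnom=21.780; wc +0.030/-0.300 → slack +0.510/-0.970; half-tol=0.165, Σhalf²=0.142150
  +E: nom +3.010 → Σnom=24.790; wc +0.390/-0.180 → slack +0.900/-1.150; half-tol=0.285, Σhalf²=0.223375
  +F: nom +28.600 → Σnom=53.390; wc +0.470/-0.240 → slack +1.370/-1.390; half-tol=0.355, Σhalf²=0.349400
  +G: nom +45.800 → Σnom=99.190; wc +0.047/-0.047 → slack +1.417/-1.437; half-tol=0.047, Σhalf²=0.351609
  -H: nom -12.350 → Σnom=86.840; wc +0.220/-0.250 → slack +1.637/-1.687; half-tol=0.235, Σhalf²=0.406834
Nominal = 86.840. Worst-case = [86.840 - 1.687, 86.840 + 1.637] = [85.153, 88.477]. RSS = √0.406834 = 0.638.

nominal=86.840 wc=[85.153,88.477] rss=0.638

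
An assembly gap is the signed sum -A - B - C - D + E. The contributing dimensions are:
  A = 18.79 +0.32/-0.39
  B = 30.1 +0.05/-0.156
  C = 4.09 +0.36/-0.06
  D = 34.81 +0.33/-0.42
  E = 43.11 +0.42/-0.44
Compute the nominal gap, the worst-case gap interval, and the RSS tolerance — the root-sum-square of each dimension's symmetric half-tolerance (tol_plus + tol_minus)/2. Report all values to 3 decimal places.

nominal=-44.680 wc=[-46.180,-43.234] rss=0.712

Stack each dimension's contribution:
  -A: nom -18.790 → Σnom=-18.790; wc +0.390/-0.320 → slack +0.390/-0.320; half-tol=0.355, Σhalf²=0.126025
  -B: nom -30.100 → Σnom=-48.890; wc +0.156/-0.050 → slack +0.546/-0.370; half-tol=0.103, Σhalf²=0.136634
  -C: nom -4.090 → Σnom=-52.980; wc +0.060/-0.360 → slack +0.606/-0.730; half-tol=0.210, Σhalf²=0.180734
  -D: nom -34.810 → Σnom=-87.790; wc +0.420/-0.330 → slack +1.026/-1.060; half-tol=0.375, Σhalf²=0.321359
  +E: nom +43.110 → Σnom=-44.680; wc +0.420/-0.440 → slack +1.446/-1.500; half-tol=0.430, Σhalf²=0.506259
Nominal = -44.680. Worst-case = [-44.680 - 1.500, -44.680 + 1.446] = [-46.180, -43.234]. RSS = √0.506259 = 0.712.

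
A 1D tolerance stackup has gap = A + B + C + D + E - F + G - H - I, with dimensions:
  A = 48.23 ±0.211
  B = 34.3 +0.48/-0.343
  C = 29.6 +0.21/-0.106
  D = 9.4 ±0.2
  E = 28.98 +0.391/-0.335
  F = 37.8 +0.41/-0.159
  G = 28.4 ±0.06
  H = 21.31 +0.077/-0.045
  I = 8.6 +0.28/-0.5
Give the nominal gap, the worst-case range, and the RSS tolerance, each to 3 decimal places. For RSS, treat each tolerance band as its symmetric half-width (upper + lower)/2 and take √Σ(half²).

nominal=111.200 wc=[109.178,113.456] rss=0.807

Stack each dimension's contribution:
  +A: nom +48.230 → Σnom=48.230; wc +0.211/-0.211 → slack +0.211/-0.211; half-tol=0.211, Σhalf²=0.044521
  +B: nom +34.300 → Σnom=82.530; wc +0.480/-0.343 → slack +0.691/-0.554; half-tol=0.411, Σhalf²=0.213853
  +C: nom +29.600 → Σnom=112.130; wc +0.210/-0.106 → slack +0.901/-0.660; half-tol=0.158, Σhalf²=0.238817
  +D: nom +9.400 → Σnom=121.530; wc +0.200/-0.200 → slack +1.101/-0.860; half-tol=0.200, Σhalf²=0.278817
  +E: nom +28.980 → Σnom=150.510; wc +0.391/-0.335 → slack +1.492/-1.195; half-tol=0.363, Σhalf²=0.410586
  -F: nom -37.800 → Σnom=112.710; wc +0.159/-0.410 → slack +1.651/-1.605; half-tol=0.284, Σhalf²=0.491527
  +G: nom +28.400 → Σnom=141.110; wc +0.060/-0.060 → slack +1.711/-1.665; half-tol=0.060, Σhalf²=0.495127
  -H: nom -21.310 → Σnom=119.800; wc +0.045/-0.077 → slack +1.756/-1.742; half-tol=0.061, Σhalf²=0.498847
  -I: nom -8.600 → Σnom=111.200; wc +0.500/-0.280 → slack +2.256/-2.022; half-tol=0.390, Σhalf²=0.650948
Nominal = 111.200. Worst-case = [111.200 - 2.022, 111.200 + 2.256] = [109.178, 113.456]. RSS = √0.650948 = 0.807.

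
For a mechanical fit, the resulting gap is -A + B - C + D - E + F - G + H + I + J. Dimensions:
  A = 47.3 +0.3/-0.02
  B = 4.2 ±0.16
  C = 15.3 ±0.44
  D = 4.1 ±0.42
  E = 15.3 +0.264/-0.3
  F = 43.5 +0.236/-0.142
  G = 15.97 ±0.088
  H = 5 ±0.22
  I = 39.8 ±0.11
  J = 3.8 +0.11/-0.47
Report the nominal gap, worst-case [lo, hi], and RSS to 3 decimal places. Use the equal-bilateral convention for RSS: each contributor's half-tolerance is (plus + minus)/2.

Stack each dimension's contribution:
  -A: nom -47.300 → Σnom=-47.300; wc +0.020/-0.300 → slack +0.020/-0.300; half-tol=0.160, Σhalf²=0.025600
  +B: nom +4.200 → Σnom=-43.100; wc +0.160/-0.160 → slack +0.180/-0.460; half-tol=0.160, Σhalf²=0.051200
  -C: nom -15.300 → Σnom=-58.400; wc +0.440/-0.440 → slack +0.620/-0.900; half-tol=0.440, Σhalf²=0.244800
  +D: nom +4.100 → Σnom=-54.300; wc +0.420/-0.420 → slack +1.040/-1.320; half-tol=0.420, Σhalf²=0.421200
  -E: nom -15.300 → Σnom=-69.600; wc +0.300/-0.264 → slack +1.340/-1.584; half-tol=0.282, Σhalf²=0.500724
  +F: nom +43.500 → Σnom=-26.100; wc +0.236/-0.142 → slack +1.576/-1.726; half-tol=0.189, Σhalf²=0.536445
  -G: nom -15.970 → Σnom=-42.070; wc +0.088/-0.088 → slack +1.664/-1.814; half-tol=0.088, Σhalf²=0.544189
  +H: nom +5.000 → Σnom=-37.070; wc +0.220/-0.220 → slack +1.884/-2.034; half-tol=0.220, Σhalf²=0.592589
  +I: nom +39.800 → Σnom=2.730; wc +0.110/-0.110 → slack +1.994/-2.144; half-tol=0.110, Σhalf²=0.604689
  +J: nom +3.800 → Σnom=6.530; wc +0.110/-0.470 → slack +2.104/-2.614; half-tol=0.290, Σhalf²=0.688789
Nominal = 6.530. Worst-case = [6.530 - 2.614, 6.530 + 2.104] = [3.916, 8.634]. RSS = √0.688789 = 0.830.

nominal=6.530 wc=[3.916,8.634] rss=0.830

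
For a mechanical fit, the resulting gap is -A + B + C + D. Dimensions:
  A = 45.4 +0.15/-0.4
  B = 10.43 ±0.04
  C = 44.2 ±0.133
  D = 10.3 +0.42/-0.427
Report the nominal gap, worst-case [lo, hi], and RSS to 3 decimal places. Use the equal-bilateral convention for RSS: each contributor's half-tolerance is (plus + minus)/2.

Stack each dimension's contribution:
  -A: nom -45.400 → Σnom=-45.400; wc +0.400/-0.150 → slack +0.400/-0.150; half-tol=0.275, Σhalf²=0.075625
  +B: nom +10.430 → Σnom=-34.970; wc +0.040/-0.040 → slack +0.440/-0.190; half-tol=0.040, Σhalf²=0.077225
  +C: nom +44.200 → Σnom=9.230; wc +0.133/-0.133 → slack +0.573/-0.323; half-tol=0.133, Σhalf²=0.094914
  +D: nom +10.300 → Σnom=19.530; wc +0.420/-0.427 → slack +0.993/-0.750; half-tol=0.423, Σhalf²=0.274266
Nominal = 19.530. Worst-case = [19.530 - 0.750, 19.530 + 0.993] = [18.780, 20.523]. RSS = √0.274266 = 0.524.

nominal=19.530 wc=[18.780,20.523] rss=0.524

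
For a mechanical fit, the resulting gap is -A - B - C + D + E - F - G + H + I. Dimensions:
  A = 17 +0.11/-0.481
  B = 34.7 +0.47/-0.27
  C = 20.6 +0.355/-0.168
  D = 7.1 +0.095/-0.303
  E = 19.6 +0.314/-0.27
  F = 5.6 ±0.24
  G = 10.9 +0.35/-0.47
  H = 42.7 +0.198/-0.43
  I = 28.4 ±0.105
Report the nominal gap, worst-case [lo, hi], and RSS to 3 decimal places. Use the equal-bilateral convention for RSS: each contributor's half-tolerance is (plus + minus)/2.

Stack each dimension's contribution:
  -A: nom -17.000 → Σnom=-17.000; wc +0.481/-0.110 → slack +0.481/-0.110; half-tol=0.295, Σhalf²=0.087320
  -B: nom -34.700 → Σnom=-51.700; wc +0.270/-0.470 → slack +0.751/-0.580; half-tol=0.370, Σhalf²=0.224220
  -C: nom -20.600 → Σnom=-72.300; wc +0.168/-0.355 → slack +0.919/-0.935; half-tol=0.262, Σhalf²=0.292602
  +D: nom +7.100 → Σnom=-65.200; wc +0.095/-0.303 → slack +1.014/-1.238; half-tol=0.199, Σhalf²=0.332203
  +E: nom +19.600 → Σnom=-45.600; wc +0.314/-0.270 → slack +1.328/-1.508; half-tol=0.292, Σhalf²=0.417467
  -F: nom -5.600 → Σnom=-51.200; wc +0.240/-0.240 → slack +1.568/-1.748; half-tol=0.240, Σhalf²=0.475067
  -G: nom -10.900 → Σnom=-62.100; wc +0.470/-0.350 → slack +2.038/-2.098; half-tol=0.410, Σhalf²=0.643167
  +H: nom +42.700 → Σnom=-19.400; wc +0.198/-0.430 → slack +2.236/-2.528; half-tol=0.314, Σhalf²=0.741763
  +I: nom +28.400 → Σnom=9.000; wc +0.105/-0.105 → slack +2.341/-2.633; half-tol=0.105, Σhalf²=0.752788
Nominal = 9.000. Worst-case = [9.000 - 2.633, 9.000 + 2.341] = [6.367, 11.341]. RSS = √0.752788 = 0.868.

nominal=9.000 wc=[6.367,11.341] rss=0.868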